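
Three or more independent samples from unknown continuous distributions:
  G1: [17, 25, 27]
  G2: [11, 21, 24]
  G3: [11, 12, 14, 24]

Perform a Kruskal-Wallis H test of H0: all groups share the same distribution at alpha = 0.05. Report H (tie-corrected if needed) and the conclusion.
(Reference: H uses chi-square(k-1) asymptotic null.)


Step 1: Combine all N = 10 observations and assign midranks.
sorted (value, group, rank): (11,G2,1.5), (11,G3,1.5), (12,G3,3), (14,G3,4), (17,G1,5), (21,G2,6), (24,G2,7.5), (24,G3,7.5), (25,G1,9), (27,G1,10)
Step 2: Sum ranks within each group.
R_1 = 24 (n_1 = 3)
R_2 = 15 (n_2 = 3)
R_3 = 16 (n_3 = 4)
Step 3: H = 12/(N(N+1)) * sum(R_i^2/n_i) - 3(N+1)
     = 12/(10*11) * (24^2/3 + 15^2/3 + 16^2/4) - 3*11
     = 0.109091 * 331 - 33
     = 3.109091.
Step 4: Ties present; correction factor C = 1 - 12/(10^3 - 10) = 0.987879. Corrected H = 3.109091 / 0.987879 = 3.147239.
Step 5: Under H0, H ~ chi^2(2); p-value = 0.207293.
Step 6: alpha = 0.05. fail to reject H0.

H = 3.1472, df = 2, p = 0.207293, fail to reject H0.


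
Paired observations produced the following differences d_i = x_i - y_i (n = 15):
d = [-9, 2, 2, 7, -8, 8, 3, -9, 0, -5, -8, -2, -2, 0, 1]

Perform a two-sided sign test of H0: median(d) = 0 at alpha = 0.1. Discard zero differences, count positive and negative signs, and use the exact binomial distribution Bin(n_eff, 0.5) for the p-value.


Step 1: Discard zero differences. Original n = 15; n_eff = number of nonzero differences = 13.
Nonzero differences (with sign): -9, +2, +2, +7, -8, +8, +3, -9, -5, -8, -2, -2, +1
Step 2: Count signs: positive = 6, negative = 7.
Step 3: Under H0: P(positive) = 0.5, so the number of positives S ~ Bin(13, 0.5).
Step 4: Two-sided exact p-value = sum of Bin(13,0.5) probabilities at or below the observed probability = 1.000000.
Step 5: alpha = 0.1. fail to reject H0.

n_eff = 13, pos = 6, neg = 7, p = 1.000000, fail to reject H0.


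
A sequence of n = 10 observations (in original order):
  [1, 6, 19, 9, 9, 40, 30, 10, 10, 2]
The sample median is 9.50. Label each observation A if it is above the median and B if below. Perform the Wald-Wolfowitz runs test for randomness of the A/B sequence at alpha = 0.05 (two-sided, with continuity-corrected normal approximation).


Step 1: Compute median = 9.50; label A = above, B = below.
Labels in order: BBABBAAAAB  (n_A = 5, n_B = 5)
Step 2: Count runs R = 5.
Step 3: Under H0 (random ordering), E[R] = 2*n_A*n_B/(n_A+n_B) + 1 = 2*5*5/10 + 1 = 6.0000.
        Var[R] = 2*n_A*n_B*(2*n_A*n_B - n_A - n_B) / ((n_A+n_B)^2 * (n_A+n_B-1)) = 2000/900 = 2.2222.
        SD[R] = 1.4907.
Step 4: Continuity-corrected z = (R + 0.5 - E[R]) / SD[R] = (5 + 0.5 - 6.0000) / 1.4907 = -0.3354.
Step 5: Two-sided p-value via normal approximation = 2*(1 - Phi(|z|)) = 0.737316.
Step 6: alpha = 0.05. fail to reject H0.

R = 5, z = -0.3354, p = 0.737316, fail to reject H0.


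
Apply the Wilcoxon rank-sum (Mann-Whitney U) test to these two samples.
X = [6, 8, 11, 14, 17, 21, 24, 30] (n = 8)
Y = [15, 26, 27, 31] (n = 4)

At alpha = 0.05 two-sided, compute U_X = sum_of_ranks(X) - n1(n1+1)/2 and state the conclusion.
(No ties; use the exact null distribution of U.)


Step 1: Combine and sort all 12 observations; assign midranks.
sorted (value, group): (6,X), (8,X), (11,X), (14,X), (15,Y), (17,X), (21,X), (24,X), (26,Y), (27,Y), (30,X), (31,Y)
ranks: 6->1, 8->2, 11->3, 14->4, 15->5, 17->6, 21->7, 24->8, 26->9, 27->10, 30->11, 31->12
Step 2: Rank sum for X: R1 = 1 + 2 + 3 + 4 + 6 + 7 + 8 + 11 = 42.
Step 3: U_X = R1 - n1(n1+1)/2 = 42 - 8*9/2 = 42 - 36 = 6.
       U_Y = n1*n2 - U_X = 32 - 6 = 26.
Step 4: No ties, so the exact null distribution of U (based on enumerating the C(12,8) = 495 equally likely rank assignments) gives the two-sided p-value.
Step 5: p-value = 0.109091; compare to alpha = 0.05. fail to reject H0.

U_X = 6, p = 0.109091, fail to reject H0 at alpha = 0.05.


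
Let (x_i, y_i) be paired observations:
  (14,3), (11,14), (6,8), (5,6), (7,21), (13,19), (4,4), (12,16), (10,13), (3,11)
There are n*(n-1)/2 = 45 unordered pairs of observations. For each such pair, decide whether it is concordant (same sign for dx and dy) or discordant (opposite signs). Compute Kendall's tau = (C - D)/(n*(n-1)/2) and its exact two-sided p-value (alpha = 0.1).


Step 1: Enumerate the 45 unordered pairs (i,j) with i<j and classify each by sign(x_j-x_i) * sign(y_j-y_i).
  (1,2):dx=-3,dy=+11->D; (1,3):dx=-8,dy=+5->D; (1,4):dx=-9,dy=+3->D; (1,5):dx=-7,dy=+18->D
  (1,6):dx=-1,dy=+16->D; (1,7):dx=-10,dy=+1->D; (1,8):dx=-2,dy=+13->D; (1,9):dx=-4,dy=+10->D
  (1,10):dx=-11,dy=+8->D; (2,3):dx=-5,dy=-6->C; (2,4):dx=-6,dy=-8->C; (2,5):dx=-4,dy=+7->D
  (2,6):dx=+2,dy=+5->C; (2,7):dx=-7,dy=-10->C; (2,8):dx=+1,dy=+2->C; (2,9):dx=-1,dy=-1->C
  (2,10):dx=-8,dy=-3->C; (3,4):dx=-1,dy=-2->C; (3,5):dx=+1,dy=+13->C; (3,6):dx=+7,dy=+11->C
  (3,7):dx=-2,dy=-4->C; (3,8):dx=+6,dy=+8->C; (3,9):dx=+4,dy=+5->C; (3,10):dx=-3,dy=+3->D
  (4,5):dx=+2,dy=+15->C; (4,6):dx=+8,dy=+13->C; (4,7):dx=-1,dy=-2->C; (4,8):dx=+7,dy=+10->C
  (4,9):dx=+5,dy=+7->C; (4,10):dx=-2,dy=+5->D; (5,6):dx=+6,dy=-2->D; (5,7):dx=-3,dy=-17->C
  (5,8):dx=+5,dy=-5->D; (5,9):dx=+3,dy=-8->D; (5,10):dx=-4,dy=-10->C; (6,7):dx=-9,dy=-15->C
  (6,8):dx=-1,dy=-3->C; (6,9):dx=-3,dy=-6->C; (6,10):dx=-10,dy=-8->C; (7,8):dx=+8,dy=+12->C
  (7,9):dx=+6,dy=+9->C; (7,10):dx=-1,dy=+7->D; (8,9):dx=-2,dy=-3->C; (8,10):dx=-9,dy=-5->C
  (9,10):dx=-7,dy=-2->C
Step 2: C = 29, D = 16, total pairs = 45.
Step 3: tau = (C - D)/(n(n-1)/2) = (29 - 16)/45 = 0.288889.
Step 4: Exact two-sided p-value (enumerate n! = 3628800 permutations of y under H0): p = 0.291248.
Step 5: alpha = 0.1. fail to reject H0.

tau_b = 0.2889 (C=29, D=16), p = 0.291248, fail to reject H0.


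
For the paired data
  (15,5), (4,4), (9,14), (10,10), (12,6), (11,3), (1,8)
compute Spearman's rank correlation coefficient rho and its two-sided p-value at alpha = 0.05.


Step 1: Rank x and y separately (midranks; no ties here).
rank(x): 15->7, 4->2, 9->3, 10->4, 12->6, 11->5, 1->1
rank(y): 5->3, 4->2, 14->7, 10->6, 6->4, 3->1, 8->5
Step 2: d_i = R_x(i) - R_y(i); compute d_i^2.
  (7-3)^2=16, (2-2)^2=0, (3-7)^2=16, (4-6)^2=4, (6-4)^2=4, (5-1)^2=16, (1-5)^2=16
sum(d^2) = 72.
Step 3: rho = 1 - 6*72 / (7*(7^2 - 1)) = 1 - 432/336 = -0.285714.
Step 4: Under H0, t = rho * sqrt((n-2)/(1-rho^2)) = -0.6667 ~ t(5).
Step 5: Two-sided p-value from the t-distribution with 5 df = 0.534509.
Step 6: alpha = 0.05. fail to reject H0.

rho = -0.2857, p = 0.534509, fail to reject H0 at alpha = 0.05.


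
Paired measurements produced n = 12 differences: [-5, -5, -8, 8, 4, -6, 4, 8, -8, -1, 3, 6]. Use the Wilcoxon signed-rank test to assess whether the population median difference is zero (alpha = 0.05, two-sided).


Step 1: Drop any zero differences (none here) and take |d_i|.
|d| = [5, 5, 8, 8, 4, 6, 4, 8, 8, 1, 3, 6]
Step 2: Midrank |d_i| (ties get averaged ranks).
ranks: |5|->5.5, |5|->5.5, |8|->10.5, |8|->10.5, |4|->3.5, |6|->7.5, |4|->3.5, |8|->10.5, |8|->10.5, |1|->1, |3|->2, |6|->7.5
Step 3: Attach original signs; sum ranks with positive sign and with negative sign.
W+ = 10.5 + 3.5 + 3.5 + 10.5 + 2 + 7.5 = 37.5
W- = 5.5 + 5.5 + 10.5 + 7.5 + 10.5 + 1 = 40.5
(Check: W+ + W- = 78 should equal n(n+1)/2 = 78.)
Step 4: Test statistic W = min(W+, W-) = 37.5.
Step 5: Ties in |d|, so use the tie-corrected normal approximation.
        E[W] = n(n+1)/4 = 12*13/4 = 39.
        Tie groups: |d|=4 (t=2), |d|=5 (t=2), |d|=6 (t=2), |d|=8 (t=4); sum(t^3 - t) = 78.
        Var[W] = n(n+1)(2n+1)/24 - sum(t^3-t)/48 = 3900/24 - 78/48 = 160.875.
        z = (W - E[W]) / sqrt(Var[W]) = (37.5 - 39) / 12.6837 = -0.1183.
        Two-sided p = 2*Phi(z) = 0.905860.
Step 6: alpha = 0.05. fail to reject H0.

W+ = 37.5, W- = 40.5, W = min = 37.5, p = 0.905860, fail to reject H0.


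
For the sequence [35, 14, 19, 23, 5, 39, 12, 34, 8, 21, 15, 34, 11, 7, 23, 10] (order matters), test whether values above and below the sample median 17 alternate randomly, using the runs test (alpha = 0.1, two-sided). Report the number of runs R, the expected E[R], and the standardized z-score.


Step 1: Compute median = 17; label A = above, B = below.
Labels in order: ABAABABABABABBAB  (n_A = 8, n_B = 8)
Step 2: Count runs R = 14.
Step 3: Under H0 (random ordering), E[R] = 2*n_A*n_B/(n_A+n_B) + 1 = 2*8*8/16 + 1 = 9.0000.
        Var[R] = 2*n_A*n_B*(2*n_A*n_B - n_A - n_B) / ((n_A+n_B)^2 * (n_A+n_B-1)) = 14336/3840 = 3.7333.
        SD[R] = 1.9322.
Step 4: Continuity-corrected z = (R - 0.5 - E[R]) / SD[R] = (14 - 0.5 - 9.0000) / 1.9322 = 2.3290.
Step 5: Two-sided p-value via normal approximation = 2*(1 - Phi(|z|)) = 0.019861.
Step 6: alpha = 0.1. reject H0.

R = 14, z = 2.3290, p = 0.019861, reject H0.


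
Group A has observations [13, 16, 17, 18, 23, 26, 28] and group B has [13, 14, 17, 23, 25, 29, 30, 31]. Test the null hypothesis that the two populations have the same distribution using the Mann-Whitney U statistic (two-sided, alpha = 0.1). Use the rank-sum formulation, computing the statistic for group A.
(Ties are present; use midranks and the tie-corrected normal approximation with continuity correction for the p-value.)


Step 1: Combine and sort all 15 observations; assign midranks.
sorted (value, group): (13,X), (13,Y), (14,Y), (16,X), (17,X), (17,Y), (18,X), (23,X), (23,Y), (25,Y), (26,X), (28,X), (29,Y), (30,Y), (31,Y)
ranks: 13->1.5, 13->1.5, 14->3, 16->4, 17->5.5, 17->5.5, 18->7, 23->8.5, 23->8.5, 25->10, 26->11, 28->12, 29->13, 30->14, 31->15
Step 2: Rank sum for X: R1 = 1.5 + 4 + 5.5 + 7 + 8.5 + 11 + 12 = 49.5.
Step 3: U_X = R1 - n1(n1+1)/2 = 49.5 - 7*8/2 = 49.5 - 28 = 21.5.
       U_Y = n1*n2 - U_X = 56 - 21.5 = 34.5.
Step 4: Ties are present, so use the tie-corrected normal approximation (with continuity correction) for the p-value.
Step 5: p-value = 0.486283; compare to alpha = 0.1. fail to reject H0.

U_X = 21.5, p = 0.486283, fail to reject H0 at alpha = 0.1.


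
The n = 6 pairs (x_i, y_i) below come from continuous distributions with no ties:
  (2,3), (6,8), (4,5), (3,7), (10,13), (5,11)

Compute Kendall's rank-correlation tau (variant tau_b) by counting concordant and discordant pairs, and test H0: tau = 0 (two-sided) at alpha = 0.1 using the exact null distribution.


Step 1: Enumerate the 15 unordered pairs (i,j) with i<j and classify each by sign(x_j-x_i) * sign(y_j-y_i).
  (1,2):dx=+4,dy=+5->C; (1,3):dx=+2,dy=+2->C; (1,4):dx=+1,dy=+4->C; (1,5):dx=+8,dy=+10->C
  (1,6):dx=+3,dy=+8->C; (2,3):dx=-2,dy=-3->C; (2,4):dx=-3,dy=-1->C; (2,5):dx=+4,dy=+5->C
  (2,6):dx=-1,dy=+3->D; (3,4):dx=-1,dy=+2->D; (3,5):dx=+6,dy=+8->C; (3,6):dx=+1,dy=+6->C
  (4,5):dx=+7,dy=+6->C; (4,6):dx=+2,dy=+4->C; (5,6):dx=-5,dy=-2->C
Step 2: C = 13, D = 2, total pairs = 15.
Step 3: tau = (C - D)/(n(n-1)/2) = (13 - 2)/15 = 0.733333.
Step 4: Exact two-sided p-value (enumerate n! = 720 permutations of y under H0): p = 0.055556.
Step 5: alpha = 0.1. reject H0.

tau_b = 0.7333 (C=13, D=2), p = 0.055556, reject H0.


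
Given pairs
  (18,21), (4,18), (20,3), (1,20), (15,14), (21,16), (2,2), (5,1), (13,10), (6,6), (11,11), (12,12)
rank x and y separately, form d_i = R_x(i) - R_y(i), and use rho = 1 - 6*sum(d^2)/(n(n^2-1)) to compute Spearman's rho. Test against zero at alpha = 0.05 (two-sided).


Step 1: Rank x and y separately (midranks; no ties here).
rank(x): 18->10, 4->3, 20->11, 1->1, 15->9, 21->12, 2->2, 5->4, 13->8, 6->5, 11->6, 12->7
rank(y): 21->12, 18->10, 3->3, 20->11, 14->8, 16->9, 2->2, 1->1, 10->5, 6->4, 11->6, 12->7
Step 2: d_i = R_x(i) - R_y(i); compute d_i^2.
  (10-12)^2=4, (3-10)^2=49, (11-3)^2=64, (1-11)^2=100, (9-8)^2=1, (12-9)^2=9, (2-2)^2=0, (4-1)^2=9, (8-5)^2=9, (5-4)^2=1, (6-6)^2=0, (7-7)^2=0
sum(d^2) = 246.
Step 3: rho = 1 - 6*246 / (12*(12^2 - 1)) = 1 - 1476/1716 = 0.139860.
Step 4: Under H0, t = rho * sqrt((n-2)/(1-rho^2)) = 0.4467 ~ t(10).
Step 5: Two-sided p-value from the t-distribution with 10 df = 0.664633.
Step 6: alpha = 0.05. fail to reject H0.

rho = 0.1399, p = 0.664633, fail to reject H0 at alpha = 0.05.


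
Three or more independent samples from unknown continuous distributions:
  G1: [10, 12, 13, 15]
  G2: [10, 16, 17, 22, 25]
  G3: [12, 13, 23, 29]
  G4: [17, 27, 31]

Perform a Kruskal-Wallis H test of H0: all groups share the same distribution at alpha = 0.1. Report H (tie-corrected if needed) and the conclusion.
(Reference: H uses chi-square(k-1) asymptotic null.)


Step 1: Combine all N = 16 observations and assign midranks.
sorted (value, group, rank): (10,G1,1.5), (10,G2,1.5), (12,G1,3.5), (12,G3,3.5), (13,G1,5.5), (13,G3,5.5), (15,G1,7), (16,G2,8), (17,G2,9.5), (17,G4,9.5), (22,G2,11), (23,G3,12), (25,G2,13), (27,G4,14), (29,G3,15), (31,G4,16)
Step 2: Sum ranks within each group.
R_1 = 17.5 (n_1 = 4)
R_2 = 43 (n_2 = 5)
R_3 = 36 (n_3 = 4)
R_4 = 39.5 (n_4 = 3)
Step 3: H = 12/(N(N+1)) * sum(R_i^2/n_i) - 3(N+1)
     = 12/(16*17) * (17.5^2/4 + 43^2/5 + 36^2/4 + 39.5^2/3) - 3*17
     = 0.044118 * 1290.45 - 51
     = 5.931434.
Step 4: Ties present; correction factor C = 1 - 24/(16^3 - 16) = 0.994118. Corrected H = 5.931434 / 0.994118 = 5.966531.
Step 5: Under H0, H ~ chi^2(3); p-value = 0.113250.
Step 6: alpha = 0.1. fail to reject H0.

H = 5.9665, df = 3, p = 0.113250, fail to reject H0.


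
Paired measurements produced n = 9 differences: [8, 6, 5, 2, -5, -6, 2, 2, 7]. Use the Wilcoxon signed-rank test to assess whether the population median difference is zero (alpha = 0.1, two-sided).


Step 1: Drop any zero differences (none here) and take |d_i|.
|d| = [8, 6, 5, 2, 5, 6, 2, 2, 7]
Step 2: Midrank |d_i| (ties get averaged ranks).
ranks: |8|->9, |6|->6.5, |5|->4.5, |2|->2, |5|->4.5, |6|->6.5, |2|->2, |2|->2, |7|->8
Step 3: Attach original signs; sum ranks with positive sign and with negative sign.
W+ = 9 + 6.5 + 4.5 + 2 + 2 + 2 + 8 = 34
W- = 4.5 + 6.5 = 11
(Check: W+ + W- = 45 should equal n(n+1)/2 = 45.)
Step 4: Test statistic W = min(W+, W-) = 11.
Step 5: Ties in |d|, so use the tie-corrected normal approximation.
        E[W] = n(n+1)/4 = 9*10/4 = 22.5.
        Tie groups: |d|=2 (t=3), |d|=5 (t=2), |d|=6 (t=2); sum(t^3 - t) = 36.
        Var[W] = n(n+1)(2n+1)/24 - sum(t^3-t)/48 = 1710/24 - 36/48 = 70.5.
        z = (W - E[W]) / sqrt(Var[W]) = (11 - 22.5) / 8.3964 = -1.3696.
        Two-sided p = 2*Phi(z) = 0.170802.
Step 6: alpha = 0.1. fail to reject H0.

W+ = 34, W- = 11, W = min = 11, p = 0.170802, fail to reject H0.


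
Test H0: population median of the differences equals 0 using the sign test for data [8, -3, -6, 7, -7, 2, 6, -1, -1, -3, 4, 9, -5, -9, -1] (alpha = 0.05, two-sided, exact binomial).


Step 1: Discard zero differences. Original n = 15; n_eff = number of nonzero differences = 15.
Nonzero differences (with sign): +8, -3, -6, +7, -7, +2, +6, -1, -1, -3, +4, +9, -5, -9, -1
Step 2: Count signs: positive = 6, negative = 9.
Step 3: Under H0: P(positive) = 0.5, so the number of positives S ~ Bin(15, 0.5).
Step 4: Two-sided exact p-value = sum of Bin(15,0.5) probabilities at or below the observed probability = 0.607239.
Step 5: alpha = 0.05. fail to reject H0.

n_eff = 15, pos = 6, neg = 9, p = 0.607239, fail to reject H0.


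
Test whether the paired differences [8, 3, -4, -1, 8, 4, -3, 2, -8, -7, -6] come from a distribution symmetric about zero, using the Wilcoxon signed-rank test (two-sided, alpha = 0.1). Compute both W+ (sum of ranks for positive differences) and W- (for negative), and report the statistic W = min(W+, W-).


Step 1: Drop any zero differences (none here) and take |d_i|.
|d| = [8, 3, 4, 1, 8, 4, 3, 2, 8, 7, 6]
Step 2: Midrank |d_i| (ties get averaged ranks).
ranks: |8|->10, |3|->3.5, |4|->5.5, |1|->1, |8|->10, |4|->5.5, |3|->3.5, |2|->2, |8|->10, |7|->8, |6|->7
Step 3: Attach original signs; sum ranks with positive sign and with negative sign.
W+ = 10 + 3.5 + 10 + 5.5 + 2 = 31
W- = 5.5 + 1 + 3.5 + 10 + 8 + 7 = 35
(Check: W+ + W- = 66 should equal n(n+1)/2 = 66.)
Step 4: Test statistic W = min(W+, W-) = 31.
Step 5: Ties in |d|, so use the tie-corrected normal approximation.
        E[W] = n(n+1)/4 = 11*12/4 = 33.
        Tie groups: |d|=3 (t=2), |d|=4 (t=2), |d|=8 (t=3); sum(t^3 - t) = 36.
        Var[W] = n(n+1)(2n+1)/24 - sum(t^3-t)/48 = 3036/24 - 36/48 = 125.75.
        z = (W - E[W]) / sqrt(Var[W]) = (31 - 33) / 11.2138 = -0.1784.
        Two-sided p = 2*Phi(z) = 0.858447.
Step 6: alpha = 0.1. fail to reject H0.

W+ = 31, W- = 35, W = min = 31, p = 0.858447, fail to reject H0.


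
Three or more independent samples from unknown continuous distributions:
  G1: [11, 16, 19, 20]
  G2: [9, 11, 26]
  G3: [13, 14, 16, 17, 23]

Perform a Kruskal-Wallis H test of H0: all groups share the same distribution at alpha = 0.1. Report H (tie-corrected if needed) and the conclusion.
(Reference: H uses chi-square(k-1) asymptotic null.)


Step 1: Combine all N = 12 observations and assign midranks.
sorted (value, group, rank): (9,G2,1), (11,G1,2.5), (11,G2,2.5), (13,G3,4), (14,G3,5), (16,G1,6.5), (16,G3,6.5), (17,G3,8), (19,G1,9), (20,G1,10), (23,G3,11), (26,G2,12)
Step 2: Sum ranks within each group.
R_1 = 28 (n_1 = 4)
R_2 = 15.5 (n_2 = 3)
R_3 = 34.5 (n_3 = 5)
Step 3: H = 12/(N(N+1)) * sum(R_i^2/n_i) - 3(N+1)
     = 12/(12*13) * (28^2/4 + 15.5^2/3 + 34.5^2/5) - 3*13
     = 0.076923 * 514.133 - 39
     = 0.548718.
Step 4: Ties present; correction factor C = 1 - 12/(12^3 - 12) = 0.993007. Corrected H = 0.548718 / 0.993007 = 0.552582.
Step 5: Under H0, H ~ chi^2(2); p-value = 0.758592.
Step 6: alpha = 0.1. fail to reject H0.

H = 0.5526, df = 2, p = 0.758592, fail to reject H0.


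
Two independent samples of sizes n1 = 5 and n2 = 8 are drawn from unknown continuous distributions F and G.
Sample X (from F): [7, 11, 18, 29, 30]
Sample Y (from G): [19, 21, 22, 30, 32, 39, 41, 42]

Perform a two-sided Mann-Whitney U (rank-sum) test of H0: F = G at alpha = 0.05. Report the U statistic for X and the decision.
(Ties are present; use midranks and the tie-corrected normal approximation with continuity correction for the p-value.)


Step 1: Combine and sort all 13 observations; assign midranks.
sorted (value, group): (7,X), (11,X), (18,X), (19,Y), (21,Y), (22,Y), (29,X), (30,X), (30,Y), (32,Y), (39,Y), (41,Y), (42,Y)
ranks: 7->1, 11->2, 18->3, 19->4, 21->5, 22->6, 29->7, 30->8.5, 30->8.5, 32->10, 39->11, 41->12, 42->13
Step 2: Rank sum for X: R1 = 1 + 2 + 3 + 7 + 8.5 = 21.5.
Step 3: U_X = R1 - n1(n1+1)/2 = 21.5 - 5*6/2 = 21.5 - 15 = 6.5.
       U_Y = n1*n2 - U_X = 40 - 6.5 = 33.5.
Step 4: Ties are present, so use the tie-corrected normal approximation (with continuity correction) for the p-value.
Step 5: p-value = 0.056699; compare to alpha = 0.05. fail to reject H0.

U_X = 6.5, p = 0.056699, fail to reject H0 at alpha = 0.05.


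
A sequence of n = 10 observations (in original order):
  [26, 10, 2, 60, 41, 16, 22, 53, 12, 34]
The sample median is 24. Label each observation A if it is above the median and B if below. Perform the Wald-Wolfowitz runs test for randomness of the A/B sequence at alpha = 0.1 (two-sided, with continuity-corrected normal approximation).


Step 1: Compute median = 24; label A = above, B = below.
Labels in order: ABBAABBABA  (n_A = 5, n_B = 5)
Step 2: Count runs R = 7.
Step 3: Under H0 (random ordering), E[R] = 2*n_A*n_B/(n_A+n_B) + 1 = 2*5*5/10 + 1 = 6.0000.
        Var[R] = 2*n_A*n_B*(2*n_A*n_B - n_A - n_B) / ((n_A+n_B)^2 * (n_A+n_B-1)) = 2000/900 = 2.2222.
        SD[R] = 1.4907.
Step 4: Continuity-corrected z = (R - 0.5 - E[R]) / SD[R] = (7 - 0.5 - 6.0000) / 1.4907 = 0.3354.
Step 5: Two-sided p-value via normal approximation = 2*(1 - Phi(|z|)) = 0.737316.
Step 6: alpha = 0.1. fail to reject H0.

R = 7, z = 0.3354, p = 0.737316, fail to reject H0.


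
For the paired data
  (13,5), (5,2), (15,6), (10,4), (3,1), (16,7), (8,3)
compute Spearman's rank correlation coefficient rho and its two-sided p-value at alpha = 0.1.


Step 1: Rank x and y separately (midranks; no ties here).
rank(x): 13->5, 5->2, 15->6, 10->4, 3->1, 16->7, 8->3
rank(y): 5->5, 2->2, 6->6, 4->4, 1->1, 7->7, 3->3
Step 2: d_i = R_x(i) - R_y(i); compute d_i^2.
  (5-5)^2=0, (2-2)^2=0, (6-6)^2=0, (4-4)^2=0, (1-1)^2=0, (7-7)^2=0, (3-3)^2=0
sum(d^2) = 0.
Step 3: rho = 1 - 6*0 / (7*(7^2 - 1)) = 1 - 0/336 = 1.000000.
Step 5: Two-sided p-value from the t-distribution with 5 df = 0.000000.
Step 6: alpha = 0.1. reject H0.

rho = 1.0000, p = 0.000000, reject H0 at alpha = 0.1.


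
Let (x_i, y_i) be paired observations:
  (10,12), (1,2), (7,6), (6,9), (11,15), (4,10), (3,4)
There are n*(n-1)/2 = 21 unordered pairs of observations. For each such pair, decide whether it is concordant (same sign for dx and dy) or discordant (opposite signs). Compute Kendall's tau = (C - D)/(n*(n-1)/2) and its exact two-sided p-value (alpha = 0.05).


Step 1: Enumerate the 21 unordered pairs (i,j) with i<j and classify each by sign(x_j-x_i) * sign(y_j-y_i).
  (1,2):dx=-9,dy=-10->C; (1,3):dx=-3,dy=-6->C; (1,4):dx=-4,dy=-3->C; (1,5):dx=+1,dy=+3->C
  (1,6):dx=-6,dy=-2->C; (1,7):dx=-7,dy=-8->C; (2,3):dx=+6,dy=+4->C; (2,4):dx=+5,dy=+7->C
  (2,5):dx=+10,dy=+13->C; (2,6):dx=+3,dy=+8->C; (2,7):dx=+2,dy=+2->C; (3,4):dx=-1,dy=+3->D
  (3,5):dx=+4,dy=+9->C; (3,6):dx=-3,dy=+4->D; (3,7):dx=-4,dy=-2->C; (4,5):dx=+5,dy=+6->C
  (4,6):dx=-2,dy=+1->D; (4,7):dx=-3,dy=-5->C; (5,6):dx=-7,dy=-5->C; (5,7):dx=-8,dy=-11->C
  (6,7):dx=-1,dy=-6->C
Step 2: C = 18, D = 3, total pairs = 21.
Step 3: tau = (C - D)/(n(n-1)/2) = (18 - 3)/21 = 0.714286.
Step 4: Exact two-sided p-value (enumerate n! = 5040 permutations of y under H0): p = 0.030159.
Step 5: alpha = 0.05. reject H0.

tau_b = 0.7143 (C=18, D=3), p = 0.030159, reject H0.


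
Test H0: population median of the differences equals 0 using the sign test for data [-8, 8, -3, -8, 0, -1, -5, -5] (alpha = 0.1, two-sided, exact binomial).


Step 1: Discard zero differences. Original n = 8; n_eff = number of nonzero differences = 7.
Nonzero differences (with sign): -8, +8, -3, -8, -1, -5, -5
Step 2: Count signs: positive = 1, negative = 6.
Step 3: Under H0: P(positive) = 0.5, so the number of positives S ~ Bin(7, 0.5).
Step 4: Two-sided exact p-value = sum of Bin(7,0.5) probabilities at or below the observed probability = 0.125000.
Step 5: alpha = 0.1. fail to reject H0.

n_eff = 7, pos = 1, neg = 6, p = 0.125000, fail to reject H0.


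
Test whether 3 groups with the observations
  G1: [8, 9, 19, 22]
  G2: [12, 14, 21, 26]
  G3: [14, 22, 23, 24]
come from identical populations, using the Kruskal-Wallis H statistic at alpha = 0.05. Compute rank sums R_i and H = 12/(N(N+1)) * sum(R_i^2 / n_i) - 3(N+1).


Step 1: Combine all N = 12 observations and assign midranks.
sorted (value, group, rank): (8,G1,1), (9,G1,2), (12,G2,3), (14,G2,4.5), (14,G3,4.5), (19,G1,6), (21,G2,7), (22,G1,8.5), (22,G3,8.5), (23,G3,10), (24,G3,11), (26,G2,12)
Step 2: Sum ranks within each group.
R_1 = 17.5 (n_1 = 4)
R_2 = 26.5 (n_2 = 4)
R_3 = 34 (n_3 = 4)
Step 3: H = 12/(N(N+1)) * sum(R_i^2/n_i) - 3(N+1)
     = 12/(12*13) * (17.5^2/4 + 26.5^2/4 + 34^2/4) - 3*13
     = 0.076923 * 541.125 - 39
     = 2.625000.
Step 4: Ties present; correction factor C = 1 - 12/(12^3 - 12) = 0.993007. Corrected H = 2.625000 / 0.993007 = 2.643486.
Step 5: Under H0, H ~ chi^2(2); p-value = 0.266670.
Step 6: alpha = 0.05. fail to reject H0.

H = 2.6435, df = 2, p = 0.266670, fail to reject H0.


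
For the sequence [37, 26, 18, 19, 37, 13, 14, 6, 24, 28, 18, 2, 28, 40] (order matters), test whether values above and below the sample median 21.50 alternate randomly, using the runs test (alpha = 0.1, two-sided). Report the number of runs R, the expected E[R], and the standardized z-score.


Step 1: Compute median = 21.50; label A = above, B = below.
Labels in order: AABBABBBAABBAA  (n_A = 7, n_B = 7)
Step 2: Count runs R = 7.
Step 3: Under H0 (random ordering), E[R] = 2*n_A*n_B/(n_A+n_B) + 1 = 2*7*7/14 + 1 = 8.0000.
        Var[R] = 2*n_A*n_B*(2*n_A*n_B - n_A - n_B) / ((n_A+n_B)^2 * (n_A+n_B-1)) = 8232/2548 = 3.2308.
        SD[R] = 1.7974.
Step 4: Continuity-corrected z = (R + 0.5 - E[R]) / SD[R] = (7 + 0.5 - 8.0000) / 1.7974 = -0.2782.
Step 5: Two-sided p-value via normal approximation = 2*(1 - Phi(|z|)) = 0.780879.
Step 6: alpha = 0.1. fail to reject H0.

R = 7, z = -0.2782, p = 0.780879, fail to reject H0.


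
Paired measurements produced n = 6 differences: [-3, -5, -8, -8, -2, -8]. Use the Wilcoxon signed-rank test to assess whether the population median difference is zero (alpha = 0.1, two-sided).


Step 1: Drop any zero differences (none here) and take |d_i|.
|d| = [3, 5, 8, 8, 2, 8]
Step 2: Midrank |d_i| (ties get averaged ranks).
ranks: |3|->2, |5|->3, |8|->5, |8|->5, |2|->1, |8|->5
Step 3: Attach original signs; sum ranks with positive sign and with negative sign.
W+ = 0 = 0
W- = 2 + 3 + 5 + 5 + 1 + 5 = 21
(Check: W+ + W- = 21 should equal n(n+1)/2 = 21.)
Step 4: Test statistic W = min(W+, W-) = 0.
Step 5: Ties in |d|, so use the tie-corrected normal approximation.
        E[W] = n(n+1)/4 = 6*7/4 = 10.5.
        Tie groups: |d|=8 (t=3); sum(t^3 - t) = 24.
        Var[W] = n(n+1)(2n+1)/24 - sum(t^3-t)/48 = 546/24 - 24/48 = 22.25.
        z = (W - E[W]) / sqrt(Var[W]) = (0 - 10.5) / 4.7170 = -2.2260.
        Two-sided p = 2*Phi(z) = 0.026014.
Step 6: alpha = 0.1. reject H0.

W+ = 0, W- = 21, W = min = 0, p = 0.026014, reject H0.


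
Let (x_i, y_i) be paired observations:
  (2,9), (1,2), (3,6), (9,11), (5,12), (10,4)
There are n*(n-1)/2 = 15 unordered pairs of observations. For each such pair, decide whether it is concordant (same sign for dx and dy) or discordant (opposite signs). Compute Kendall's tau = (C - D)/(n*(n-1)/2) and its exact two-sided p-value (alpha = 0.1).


Step 1: Enumerate the 15 unordered pairs (i,j) with i<j and classify each by sign(x_j-x_i) * sign(y_j-y_i).
  (1,2):dx=-1,dy=-7->C; (1,3):dx=+1,dy=-3->D; (1,4):dx=+7,dy=+2->C; (1,5):dx=+3,dy=+3->C
  (1,6):dx=+8,dy=-5->D; (2,3):dx=+2,dy=+4->C; (2,4):dx=+8,dy=+9->C; (2,5):dx=+4,dy=+10->C
  (2,6):dx=+9,dy=+2->C; (3,4):dx=+6,dy=+5->C; (3,5):dx=+2,dy=+6->C; (3,6):dx=+7,dy=-2->D
  (4,5):dx=-4,dy=+1->D; (4,6):dx=+1,dy=-7->D; (5,6):dx=+5,dy=-8->D
Step 2: C = 9, D = 6, total pairs = 15.
Step 3: tau = (C - D)/(n(n-1)/2) = (9 - 6)/15 = 0.200000.
Step 4: Exact two-sided p-value (enumerate n! = 720 permutations of y under H0): p = 0.719444.
Step 5: alpha = 0.1. fail to reject H0.

tau_b = 0.2000 (C=9, D=6), p = 0.719444, fail to reject H0.


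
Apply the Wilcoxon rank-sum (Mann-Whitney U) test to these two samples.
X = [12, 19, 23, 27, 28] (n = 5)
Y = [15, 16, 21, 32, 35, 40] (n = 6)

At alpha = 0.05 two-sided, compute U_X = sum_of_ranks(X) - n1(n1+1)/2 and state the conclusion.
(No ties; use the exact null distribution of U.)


Step 1: Combine and sort all 11 observations; assign midranks.
sorted (value, group): (12,X), (15,Y), (16,Y), (19,X), (21,Y), (23,X), (27,X), (28,X), (32,Y), (35,Y), (40,Y)
ranks: 12->1, 15->2, 16->3, 19->4, 21->5, 23->6, 27->7, 28->8, 32->9, 35->10, 40->11
Step 2: Rank sum for X: R1 = 1 + 4 + 6 + 7 + 8 = 26.
Step 3: U_X = R1 - n1(n1+1)/2 = 26 - 5*6/2 = 26 - 15 = 11.
       U_Y = n1*n2 - U_X = 30 - 11 = 19.
Step 4: No ties, so the exact null distribution of U (based on enumerating the C(11,5) = 462 equally likely rank assignments) gives the two-sided p-value.
Step 5: p-value = 0.536797; compare to alpha = 0.05. fail to reject H0.

U_X = 11, p = 0.536797, fail to reject H0 at alpha = 0.05.


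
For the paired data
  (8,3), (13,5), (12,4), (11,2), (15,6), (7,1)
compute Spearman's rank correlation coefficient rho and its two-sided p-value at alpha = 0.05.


Step 1: Rank x and y separately (midranks; no ties here).
rank(x): 8->2, 13->5, 12->4, 11->3, 15->6, 7->1
rank(y): 3->3, 5->5, 4->4, 2->2, 6->6, 1->1
Step 2: d_i = R_x(i) - R_y(i); compute d_i^2.
  (2-3)^2=1, (5-5)^2=0, (4-4)^2=0, (3-2)^2=1, (6-6)^2=0, (1-1)^2=0
sum(d^2) = 2.
Step 3: rho = 1 - 6*2 / (6*(6^2 - 1)) = 1 - 12/210 = 0.942857.
Step 4: Under H0, t = rho * sqrt((n-2)/(1-rho^2)) = 5.6595 ~ t(4).
Step 5: Two-sided p-value from the t-distribution with 4 df = 0.004805.
Step 6: alpha = 0.05. reject H0.

rho = 0.9429, p = 0.004805, reject H0 at alpha = 0.05.


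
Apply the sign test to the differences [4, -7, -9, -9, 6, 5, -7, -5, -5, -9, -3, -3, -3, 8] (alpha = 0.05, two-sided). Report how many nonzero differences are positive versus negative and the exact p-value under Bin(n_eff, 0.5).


Step 1: Discard zero differences. Original n = 14; n_eff = number of nonzero differences = 14.
Nonzero differences (with sign): +4, -7, -9, -9, +6, +5, -7, -5, -5, -9, -3, -3, -3, +8
Step 2: Count signs: positive = 4, negative = 10.
Step 3: Under H0: P(positive) = 0.5, so the number of positives S ~ Bin(14, 0.5).
Step 4: Two-sided exact p-value = sum of Bin(14,0.5) probabilities at or below the observed probability = 0.179565.
Step 5: alpha = 0.05. fail to reject H0.

n_eff = 14, pos = 4, neg = 10, p = 0.179565, fail to reject H0.


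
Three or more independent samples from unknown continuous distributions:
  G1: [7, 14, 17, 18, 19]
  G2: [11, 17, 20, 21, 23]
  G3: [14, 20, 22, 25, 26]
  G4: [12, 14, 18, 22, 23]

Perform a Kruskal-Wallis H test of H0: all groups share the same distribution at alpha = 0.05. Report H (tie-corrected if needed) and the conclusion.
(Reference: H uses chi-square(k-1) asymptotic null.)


Step 1: Combine all N = 20 observations and assign midranks.
sorted (value, group, rank): (7,G1,1), (11,G2,2), (12,G4,3), (14,G1,5), (14,G3,5), (14,G4,5), (17,G1,7.5), (17,G2,7.5), (18,G1,9.5), (18,G4,9.5), (19,G1,11), (20,G2,12.5), (20,G3,12.5), (21,G2,14), (22,G3,15.5), (22,G4,15.5), (23,G2,17.5), (23,G4,17.5), (25,G3,19), (26,G3,20)
Step 2: Sum ranks within each group.
R_1 = 34 (n_1 = 5)
R_2 = 53.5 (n_2 = 5)
R_3 = 72 (n_3 = 5)
R_4 = 50.5 (n_4 = 5)
Step 3: H = 12/(N(N+1)) * sum(R_i^2/n_i) - 3(N+1)
     = 12/(20*21) * (34^2/5 + 53.5^2/5 + 72^2/5 + 50.5^2/5) - 3*21
     = 0.028571 * 2350.5 - 63
     = 4.157143.
Step 4: Ties present; correction factor C = 1 - 54/(20^3 - 20) = 0.993233. Corrected H = 4.157143 / 0.993233 = 4.185466.
Step 5: Under H0, H ~ chi^2(3); p-value = 0.242121.
Step 6: alpha = 0.05. fail to reject H0.

H = 4.1855, df = 3, p = 0.242121, fail to reject H0.


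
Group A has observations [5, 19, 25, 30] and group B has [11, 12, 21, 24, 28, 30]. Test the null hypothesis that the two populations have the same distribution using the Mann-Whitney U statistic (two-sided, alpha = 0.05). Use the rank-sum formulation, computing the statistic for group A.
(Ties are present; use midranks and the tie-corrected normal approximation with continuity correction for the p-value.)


Step 1: Combine and sort all 10 observations; assign midranks.
sorted (value, group): (5,X), (11,Y), (12,Y), (19,X), (21,Y), (24,Y), (25,X), (28,Y), (30,X), (30,Y)
ranks: 5->1, 11->2, 12->3, 19->4, 21->5, 24->6, 25->7, 28->8, 30->9.5, 30->9.5
Step 2: Rank sum for X: R1 = 1 + 4 + 7 + 9.5 = 21.5.
Step 3: U_X = R1 - n1(n1+1)/2 = 21.5 - 4*5/2 = 21.5 - 10 = 11.5.
       U_Y = n1*n2 - U_X = 24 - 11.5 = 12.5.
Step 4: Ties are present, so use the tie-corrected normal approximation (with continuity correction) for the p-value.
Step 5: p-value = 1.000000; compare to alpha = 0.05. fail to reject H0.

U_X = 11.5, p = 1.000000, fail to reject H0 at alpha = 0.05.


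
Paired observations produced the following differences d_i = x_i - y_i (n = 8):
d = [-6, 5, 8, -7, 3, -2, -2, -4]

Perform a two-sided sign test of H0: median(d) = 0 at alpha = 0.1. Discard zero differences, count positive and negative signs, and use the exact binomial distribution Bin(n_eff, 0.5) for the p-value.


Step 1: Discard zero differences. Original n = 8; n_eff = number of nonzero differences = 8.
Nonzero differences (with sign): -6, +5, +8, -7, +3, -2, -2, -4
Step 2: Count signs: positive = 3, negative = 5.
Step 3: Under H0: P(positive) = 0.5, so the number of positives S ~ Bin(8, 0.5).
Step 4: Two-sided exact p-value = sum of Bin(8,0.5) probabilities at or below the observed probability = 0.726562.
Step 5: alpha = 0.1. fail to reject H0.

n_eff = 8, pos = 3, neg = 5, p = 0.726562, fail to reject H0.


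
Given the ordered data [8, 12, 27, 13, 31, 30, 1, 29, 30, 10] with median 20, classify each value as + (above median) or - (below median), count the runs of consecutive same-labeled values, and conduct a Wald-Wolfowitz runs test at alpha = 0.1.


Step 1: Compute median = 20; label A = above, B = below.
Labels in order: BBABAABAAB  (n_A = 5, n_B = 5)
Step 2: Count runs R = 7.
Step 3: Under H0 (random ordering), E[R] = 2*n_A*n_B/(n_A+n_B) + 1 = 2*5*5/10 + 1 = 6.0000.
        Var[R] = 2*n_A*n_B*(2*n_A*n_B - n_A - n_B) / ((n_A+n_B)^2 * (n_A+n_B-1)) = 2000/900 = 2.2222.
        SD[R] = 1.4907.
Step 4: Continuity-corrected z = (R - 0.5 - E[R]) / SD[R] = (7 - 0.5 - 6.0000) / 1.4907 = 0.3354.
Step 5: Two-sided p-value via normal approximation = 2*(1 - Phi(|z|)) = 0.737316.
Step 6: alpha = 0.1. fail to reject H0.

R = 7, z = 0.3354, p = 0.737316, fail to reject H0.


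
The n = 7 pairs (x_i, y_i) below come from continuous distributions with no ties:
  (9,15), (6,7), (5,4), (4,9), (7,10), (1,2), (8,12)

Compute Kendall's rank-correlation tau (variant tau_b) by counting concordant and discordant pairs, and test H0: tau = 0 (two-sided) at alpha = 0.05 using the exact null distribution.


Step 1: Enumerate the 21 unordered pairs (i,j) with i<j and classify each by sign(x_j-x_i) * sign(y_j-y_i).
  (1,2):dx=-3,dy=-8->C; (1,3):dx=-4,dy=-11->C; (1,4):dx=-5,dy=-6->C; (1,5):dx=-2,dy=-5->C
  (1,6):dx=-8,dy=-13->C; (1,7):dx=-1,dy=-3->C; (2,3):dx=-1,dy=-3->C; (2,4):dx=-2,dy=+2->D
  (2,5):dx=+1,dy=+3->C; (2,6):dx=-5,dy=-5->C; (2,7):dx=+2,dy=+5->C; (3,4):dx=-1,dy=+5->D
  (3,5):dx=+2,dy=+6->C; (3,6):dx=-4,dy=-2->C; (3,7):dx=+3,dy=+8->C; (4,5):dx=+3,dy=+1->C
  (4,6):dx=-3,dy=-7->C; (4,7):dx=+4,dy=+3->C; (5,6):dx=-6,dy=-8->C; (5,7):dx=+1,dy=+2->C
  (6,7):dx=+7,dy=+10->C
Step 2: C = 19, D = 2, total pairs = 21.
Step 3: tau = (C - D)/(n(n-1)/2) = (19 - 2)/21 = 0.809524.
Step 4: Exact two-sided p-value (enumerate n! = 5040 permutations of y under H0): p = 0.010714.
Step 5: alpha = 0.05. reject H0.

tau_b = 0.8095 (C=19, D=2), p = 0.010714, reject H0.


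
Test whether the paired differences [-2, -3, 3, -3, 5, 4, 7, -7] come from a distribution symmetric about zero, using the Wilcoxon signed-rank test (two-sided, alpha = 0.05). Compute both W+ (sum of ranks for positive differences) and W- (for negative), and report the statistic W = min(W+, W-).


Step 1: Drop any zero differences (none here) and take |d_i|.
|d| = [2, 3, 3, 3, 5, 4, 7, 7]
Step 2: Midrank |d_i| (ties get averaged ranks).
ranks: |2|->1, |3|->3, |3|->3, |3|->3, |5|->6, |4|->5, |7|->7.5, |7|->7.5
Step 3: Attach original signs; sum ranks with positive sign and with negative sign.
W+ = 3 + 6 + 5 + 7.5 = 21.5
W- = 1 + 3 + 3 + 7.5 = 14.5
(Check: W+ + W- = 36 should equal n(n+1)/2 = 36.)
Step 4: Test statistic W = min(W+, W-) = 14.5.
Step 5: Ties in |d|, so use the tie-corrected normal approximation.
        E[W] = n(n+1)/4 = 8*9/4 = 18.
        Tie groups: |d|=3 (t=3), |d|=7 (t=2); sum(t^3 - t) = 30.
        Var[W] = n(n+1)(2n+1)/24 - sum(t^3-t)/48 = 1224/24 - 30/48 = 50.375.
        z = (W - E[W]) / sqrt(Var[W]) = (14.5 - 18) / 7.0975 = -0.4931.
        Two-sided p = 2*Phi(z) = 0.621921.
Step 6: alpha = 0.05. fail to reject H0.

W+ = 21.5, W- = 14.5, W = min = 14.5, p = 0.621921, fail to reject H0.


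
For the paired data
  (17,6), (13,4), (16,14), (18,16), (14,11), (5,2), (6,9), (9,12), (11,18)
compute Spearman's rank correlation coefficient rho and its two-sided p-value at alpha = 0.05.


Step 1: Rank x and y separately (midranks; no ties here).
rank(x): 17->8, 13->5, 16->7, 18->9, 14->6, 5->1, 6->2, 9->3, 11->4
rank(y): 6->3, 4->2, 14->7, 16->8, 11->5, 2->1, 9->4, 12->6, 18->9
Step 2: d_i = R_x(i) - R_y(i); compute d_i^2.
  (8-3)^2=25, (5-2)^2=9, (7-7)^2=0, (9-8)^2=1, (6-5)^2=1, (1-1)^2=0, (2-4)^2=4, (3-6)^2=9, (4-9)^2=25
sum(d^2) = 74.
Step 3: rho = 1 - 6*74 / (9*(9^2 - 1)) = 1 - 444/720 = 0.383333.
Step 4: Under H0, t = rho * sqrt((n-2)/(1-rho^2)) = 1.0981 ~ t(7).
Step 5: Two-sided p-value from the t-distribution with 7 df = 0.308495.
Step 6: alpha = 0.05. fail to reject H0.

rho = 0.3833, p = 0.308495, fail to reject H0 at alpha = 0.05.


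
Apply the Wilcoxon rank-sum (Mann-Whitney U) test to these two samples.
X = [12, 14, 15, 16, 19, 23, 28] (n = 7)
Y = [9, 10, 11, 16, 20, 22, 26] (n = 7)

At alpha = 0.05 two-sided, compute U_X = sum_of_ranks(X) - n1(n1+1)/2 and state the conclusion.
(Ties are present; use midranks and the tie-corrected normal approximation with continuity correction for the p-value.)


Step 1: Combine and sort all 14 observations; assign midranks.
sorted (value, group): (9,Y), (10,Y), (11,Y), (12,X), (14,X), (15,X), (16,X), (16,Y), (19,X), (20,Y), (22,Y), (23,X), (26,Y), (28,X)
ranks: 9->1, 10->2, 11->3, 12->4, 14->5, 15->6, 16->7.5, 16->7.5, 19->9, 20->10, 22->11, 23->12, 26->13, 28->14
Step 2: Rank sum for X: R1 = 4 + 5 + 6 + 7.5 + 9 + 12 + 14 = 57.5.
Step 3: U_X = R1 - n1(n1+1)/2 = 57.5 - 7*8/2 = 57.5 - 28 = 29.5.
       U_Y = n1*n2 - U_X = 49 - 29.5 = 19.5.
Step 4: Ties are present, so use the tie-corrected normal approximation (with continuity correction) for the p-value.
Step 5: p-value = 0.564871; compare to alpha = 0.05. fail to reject H0.

U_X = 29.5, p = 0.564871, fail to reject H0 at alpha = 0.05.


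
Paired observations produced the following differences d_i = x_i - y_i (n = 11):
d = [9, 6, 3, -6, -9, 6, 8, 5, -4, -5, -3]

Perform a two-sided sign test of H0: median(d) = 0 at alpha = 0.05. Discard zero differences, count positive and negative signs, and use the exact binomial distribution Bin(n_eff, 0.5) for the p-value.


Step 1: Discard zero differences. Original n = 11; n_eff = number of nonzero differences = 11.
Nonzero differences (with sign): +9, +6, +3, -6, -9, +6, +8, +5, -4, -5, -3
Step 2: Count signs: positive = 6, negative = 5.
Step 3: Under H0: P(positive) = 0.5, so the number of positives S ~ Bin(11, 0.5).
Step 4: Two-sided exact p-value = sum of Bin(11,0.5) probabilities at or below the observed probability = 1.000000.
Step 5: alpha = 0.05. fail to reject H0.

n_eff = 11, pos = 6, neg = 5, p = 1.000000, fail to reject H0.


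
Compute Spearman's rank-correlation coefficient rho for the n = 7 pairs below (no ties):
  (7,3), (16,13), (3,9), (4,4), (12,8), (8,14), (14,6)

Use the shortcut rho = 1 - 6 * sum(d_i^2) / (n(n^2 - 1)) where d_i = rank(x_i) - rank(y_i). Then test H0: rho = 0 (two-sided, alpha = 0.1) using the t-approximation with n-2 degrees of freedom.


Step 1: Rank x and y separately (midranks; no ties here).
rank(x): 7->3, 16->7, 3->1, 4->2, 12->5, 8->4, 14->6
rank(y): 3->1, 13->6, 9->5, 4->2, 8->4, 14->7, 6->3
Step 2: d_i = R_x(i) - R_y(i); compute d_i^2.
  (3-1)^2=4, (7-6)^2=1, (1-5)^2=16, (2-2)^2=0, (5-4)^2=1, (4-7)^2=9, (6-3)^2=9
sum(d^2) = 40.
Step 3: rho = 1 - 6*40 / (7*(7^2 - 1)) = 1 - 240/336 = 0.285714.
Step 4: Under H0, t = rho * sqrt((n-2)/(1-rho^2)) = 0.6667 ~ t(5).
Step 5: Two-sided p-value from the t-distribution with 5 df = 0.534509.
Step 6: alpha = 0.1. fail to reject H0.

rho = 0.2857, p = 0.534509, fail to reject H0 at alpha = 0.1.


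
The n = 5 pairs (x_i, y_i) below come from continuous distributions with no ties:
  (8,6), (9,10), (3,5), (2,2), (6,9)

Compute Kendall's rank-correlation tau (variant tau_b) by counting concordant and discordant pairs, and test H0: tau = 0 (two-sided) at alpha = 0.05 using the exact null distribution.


Step 1: Enumerate the 10 unordered pairs (i,j) with i<j and classify each by sign(x_j-x_i) * sign(y_j-y_i).
  (1,2):dx=+1,dy=+4->C; (1,3):dx=-5,dy=-1->C; (1,4):dx=-6,dy=-4->C; (1,5):dx=-2,dy=+3->D
  (2,3):dx=-6,dy=-5->C; (2,4):dx=-7,dy=-8->C; (2,5):dx=-3,dy=-1->C; (3,4):dx=-1,dy=-3->C
  (3,5):dx=+3,dy=+4->C; (4,5):dx=+4,dy=+7->C
Step 2: C = 9, D = 1, total pairs = 10.
Step 3: tau = (C - D)/(n(n-1)/2) = (9 - 1)/10 = 0.800000.
Step 4: Exact two-sided p-value (enumerate n! = 120 permutations of y under H0): p = 0.083333.
Step 5: alpha = 0.05. fail to reject H0.

tau_b = 0.8000 (C=9, D=1), p = 0.083333, fail to reject H0.


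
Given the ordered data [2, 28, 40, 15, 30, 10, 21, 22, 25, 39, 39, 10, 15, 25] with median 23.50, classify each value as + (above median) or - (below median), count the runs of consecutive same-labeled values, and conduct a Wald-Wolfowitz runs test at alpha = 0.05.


Step 1: Compute median = 23.50; label A = above, B = below.
Labels in order: BAABABBBAAABBA  (n_A = 7, n_B = 7)
Step 2: Count runs R = 8.
Step 3: Under H0 (random ordering), E[R] = 2*n_A*n_B/(n_A+n_B) + 1 = 2*7*7/14 + 1 = 8.0000.
        Var[R] = 2*n_A*n_B*(2*n_A*n_B - n_A - n_B) / ((n_A+n_B)^2 * (n_A+n_B-1)) = 8232/2548 = 3.2308.
        SD[R] = 1.7974.
Step 4: R = E[R], so z = 0 with no continuity correction.
Step 5: Two-sided p-value via normal approximation = 2*(1 - Phi(|z|)) = 1.000000.
Step 6: alpha = 0.05. fail to reject H0.

R = 8, z = 0.0000, p = 1.000000, fail to reject H0.
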